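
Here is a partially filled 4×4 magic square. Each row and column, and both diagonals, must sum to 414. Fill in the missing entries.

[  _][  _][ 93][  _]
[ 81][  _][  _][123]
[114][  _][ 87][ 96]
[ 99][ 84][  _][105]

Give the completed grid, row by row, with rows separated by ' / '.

Row 3: 114 + 87 + 96 + ? = 414, so (3,2) = 117.
The remaining cell in row 4 is (4,3) = 414 − 288 = 126.
From column 1, 414 − (81 + 114 + 99) gives (1,1) = 120.
From column 3, 414 − (93 + 87 + 126) gives (2,3) = 108.
Column 4 needs 414; the known cells sum to 324, so (1,4) = 90.
The remaining cell in main diagonal is (2,2) = 414 − 312 = 102.
From row 1, 414 − (120 + 93 + 90) gives (1,2) = 111.

120 111 93 90 / 81 102 108 123 / 114 117 87 96 / 99 84 126 105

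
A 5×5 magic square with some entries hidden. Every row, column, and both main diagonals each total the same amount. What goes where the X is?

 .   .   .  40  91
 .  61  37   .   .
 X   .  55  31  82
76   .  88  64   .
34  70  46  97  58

43

Row 5 is complete and sums to 305; that is the magic constant.
Column 3 needs 305; the known cells sum to 226, so (1,3) = 79.
Column 4 needs 305; the known cells sum to 232, so (2,4) = 73.
Main diagonal must total 305; the given cells sum to 238, so (1,1) = 67.
Anti-diagonal: 91 + 73 + 55 + 34 + ? = 305, so (4,2) = 52.
Using row 1: 67 + 79 + 40 + 91 + ? → (1,2) = 305 − 277 = 28.
Row 4 needs 305; the known cells sum to 280, so (4,5) = 25.
Column 2 needs 305; the known cells sum to 211, so (3,2) = 94.
The remaining cell in column 5 is (2,5) = 305 − 256 = 49.
From row 2, 305 − (61 + 37 + 73 + 49) gives (2,1) = 85.
Using row 3: 94 + 55 + 31 + 82 + ? → (3,1) = 305 − 262 = 43.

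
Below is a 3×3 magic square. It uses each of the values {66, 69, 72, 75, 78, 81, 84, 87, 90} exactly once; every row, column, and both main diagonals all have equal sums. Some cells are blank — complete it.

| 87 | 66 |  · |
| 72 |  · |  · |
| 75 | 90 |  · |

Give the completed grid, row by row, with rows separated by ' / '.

87 66 81 / 72 78 84 / 75 90 69

The 9 entries sum to 702, so each line sums to 702/3 = 234.
Row 1: 87 + 66 + ? = 234, so (1,3) = 81.
Row 3: 75 + 90 + ? = 234, so (3,3) = 69.
The remaining cell in column 2 is (2,2) = 234 − 156 = 78.
Column 3 needs 234; the known cells sum to 150, so (2,3) = 84.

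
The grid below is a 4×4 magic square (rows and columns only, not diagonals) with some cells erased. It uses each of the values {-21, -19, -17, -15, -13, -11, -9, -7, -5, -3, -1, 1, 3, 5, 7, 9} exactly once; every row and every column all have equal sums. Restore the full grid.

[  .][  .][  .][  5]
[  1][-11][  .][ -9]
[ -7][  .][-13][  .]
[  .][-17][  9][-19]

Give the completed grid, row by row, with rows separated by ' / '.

-21 7 -15 5 / 1 -11 -5 -9 / -7 -3 -13 -1 / 3 -17 9 -19

The 16 entries sum to -96, so each line sums to -96/4 = -24.
Row 2 needs -24; the known cells sum to -19, so (2,3) = -5.
Using row 4: -17 + 9 + (-19) + ? → (4,1) = -24 − (-27) = 3.
The remaining cell in column 1 is (1,1) = -24 − (-3) = -21.
Using column 3: -5 + (-13) + 9 + ? → (1,3) = -24 − (-9) = -15.
The remaining cell in column 4 is (3,4) = -24 − (-23) = -1.
Row 1: -21 + (-15) + 5 + ? = -24, so (1,2) = 7.
The remaining cell in row 3 is (3,2) = -24 − (-21) = -3.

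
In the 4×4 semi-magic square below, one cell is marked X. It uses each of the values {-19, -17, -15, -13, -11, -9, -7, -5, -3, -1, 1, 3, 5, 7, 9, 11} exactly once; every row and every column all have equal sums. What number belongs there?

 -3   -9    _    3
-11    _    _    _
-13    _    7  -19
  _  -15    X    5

-17

The 16 entries sum to -64, so each line sums to -64/4 = -16.
From row 1, -16 − (-3 + (-9) + 3) gives (1,3) = -7.
The remaining cell in row 3 is (3,2) = -16 − (-25) = 9.
Using column 1: -3 + (-11) + (-13) + ? → (4,1) = -16 − (-27) = 11.
The remaining cell in column 2 is (2,2) = -16 − (-15) = -1.
From column 4, -16 − (3 + (-19) + 5) gives (2,4) = -5.
The remaining cell in row 2 is (2,3) = -16 − (-17) = 1.
Row 4 must total -16; the given cells sum to 1, so (4,3) = -17.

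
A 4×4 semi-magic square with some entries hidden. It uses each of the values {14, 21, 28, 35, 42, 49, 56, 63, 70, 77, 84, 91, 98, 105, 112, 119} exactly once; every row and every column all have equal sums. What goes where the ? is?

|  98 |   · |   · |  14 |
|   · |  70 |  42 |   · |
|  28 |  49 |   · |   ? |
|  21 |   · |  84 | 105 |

112

The 16 entries sum to 1064, so each line sums to 1064/4 = 266.
Row 4 needs 266; the known cells sum to 210, so (4,2) = 56.
From column 1, 266 − (98 + 28 + 21) gives (2,1) = 119.
The remaining cell in column 2 is (1,2) = 266 − 175 = 91.
Row 1 needs 266; the known cells sum to 203, so (1,3) = 63.
Row 2: 119 + 70 + 42 + ? = 266, so (2,4) = 35.
From column 3, 266 − (63 + 42 + 84) gives (3,3) = 77.
Column 4 needs 266; the known cells sum to 154, so (3,4) = 112.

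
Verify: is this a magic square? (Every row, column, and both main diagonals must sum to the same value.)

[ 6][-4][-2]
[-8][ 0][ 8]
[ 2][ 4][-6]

Row 1: 6 + (-4) + (-2) = 0.
Row 2: -8 + 0 + 8 = 0.
Row 3: 2 + 4 + (-6) = 0.
Column 1: 6 + (-8) + 2 = 0.
Column 2: -4 + 0 + 4 = 0.
Column 3: -2 + 8 + (-6) = 0.
Main diagonal: 6 + 0 + (-6) = 0.
Anti-diagonal: -2 + 0 + 2 = 0.
All lines sum to 0.

Yes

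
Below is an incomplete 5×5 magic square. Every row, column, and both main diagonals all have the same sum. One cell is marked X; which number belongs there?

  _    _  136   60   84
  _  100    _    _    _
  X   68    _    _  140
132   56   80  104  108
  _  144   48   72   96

64

Row 4 is complete and sums to 480; that is the magic constant.
The remaining cell in row 5 is (5,1) = 480 − 360 = 120.
Column 2 needs 480; the known cells sum to 368, so (1,2) = 112.
From column 5, 480 − (84 + 140 + 108 + 96) gives (2,5) = 52.
The remaining cell in row 1 is (1,1) = 480 − 392 = 88.
From main diagonal, 480 − (88 + 100 + 104 + 96) gives (3,3) = 92.
Anti-diagonal needs 480; the known cells sum to 352, so (2,4) = 128.
Column 3 must total 480; the given cells sum to 356, so (2,3) = 124.
Column 4 needs 480; the known cells sum to 364, so (3,4) = 116.
Row 2 must total 480; the given cells sum to 404, so (2,1) = 76.
Row 3 must total 480; the given cells sum to 416, so (3,1) = 64.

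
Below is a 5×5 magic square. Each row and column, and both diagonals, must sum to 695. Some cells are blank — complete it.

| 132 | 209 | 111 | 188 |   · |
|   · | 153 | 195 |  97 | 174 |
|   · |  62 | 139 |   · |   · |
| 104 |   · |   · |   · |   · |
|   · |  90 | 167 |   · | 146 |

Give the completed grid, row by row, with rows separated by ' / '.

Row 1 needs 695; the known cells sum to 640, so (1,5) = 55.
Row 2 needs 695; the known cells sum to 619, so (2,1) = 76.
Column 2 needs 695; the known cells sum to 514, so (4,2) = 181.
Column 3: 111 + 195 + 139 + 167 + ? = 695, so (4,3) = 83.
Main diagonal: 132 + 153 + 139 + 146 + ? = 695, so (4,4) = 125.
Anti-diagonal must total 695; the given cells sum to 472, so (5,1) = 223.
Row 4 needs 695; the known cells sum to 493, so (4,5) = 202.
Row 5: 223 + 90 + 167 + 146 + ? = 695, so (5,4) = 69.
Column 1 needs 695; the known cells sum to 535, so (3,1) = 160.
Using column 4: 188 + 97 + 125 + 69 + ? → (3,4) = 695 − 479 = 216.
From column 5, 695 − (55 + 174 + 202 + 146) gives (3,5) = 118.

132 209 111 188 55 / 76 153 195 97 174 / 160 62 139 216 118 / 104 181 83 125 202 / 223 90 167 69 146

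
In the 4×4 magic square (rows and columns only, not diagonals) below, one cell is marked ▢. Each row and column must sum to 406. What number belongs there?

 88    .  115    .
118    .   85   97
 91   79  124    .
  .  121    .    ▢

Row 2 needs 406; the known cells sum to 300, so (2,2) = 106.
Using row 3: 91 + 79 + 124 + ? → (3,4) = 406 − 294 = 112.
Column 1 needs 406; the known cells sum to 297, so (4,1) = 109.
From column 2, 406 − (106 + 79 + 121) gives (1,2) = 100.
The remaining cell in column 3 is (4,3) = 406 − 324 = 82.
Row 1 must total 406; the given cells sum to 303, so (1,4) = 103.
Row 4 must total 406; the given cells sum to 312, so (4,4) = 94.

94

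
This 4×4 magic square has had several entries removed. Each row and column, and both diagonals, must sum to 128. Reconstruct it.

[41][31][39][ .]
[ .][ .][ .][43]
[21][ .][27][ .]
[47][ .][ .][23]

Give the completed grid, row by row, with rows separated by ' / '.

From row 1, 128 − (41 + 31 + 39) gives (1,4) = 17.
Column 1 needs 128; the known cells sum to 109, so (2,1) = 19.
The remaining cell in column 4 is (3,4) = 128 − 83 = 45.
Main diagonal needs 128; the known cells sum to 91, so (2,2) = 37.
From row 2, 128 − (19 + 37 + 43) gives (2,3) = 29.
The remaining cell in row 3 is (3,2) = 128 − 93 = 35.
Using column 2: 31 + 37 + 35 + ? → (4,2) = 128 − 103 = 25.
The remaining cell in column 3 is (4,3) = 128 − 95 = 33.

41 31 39 17 / 19 37 29 43 / 21 35 27 45 / 47 25 33 23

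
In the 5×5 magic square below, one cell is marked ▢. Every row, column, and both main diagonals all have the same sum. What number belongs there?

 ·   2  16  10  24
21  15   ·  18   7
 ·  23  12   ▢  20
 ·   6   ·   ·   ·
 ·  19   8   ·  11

Column 2 is complete and sums to 65; that is the magic constant.
Row 1 must total 65; the given cells sum to 52, so (1,1) = 13.
Row 2: 21 + 15 + 18 + 7 + ? = 65, so (2,3) = 4.
From column 3, 65 − (16 + 4 + 12 + 8) gives (4,3) = 25.
The remaining cell in column 5 is (4,5) = 65 − 62 = 3.
From main diagonal, 65 − (13 + 15 + 12 + 11) gives (4,4) = 14.
Anti-diagonal needs 65; the known cells sum to 60, so (5,1) = 5.
Using row 4: 6 + 25 + 14 + 3 + ? → (4,1) = 65 − 48 = 17.
The remaining cell in row 5 is (5,4) = 65 − 43 = 22.
Using column 1: 13 + 21 + 17 + 5 + ? → (3,1) = 65 − 56 = 9.
Using column 4: 10 + 18 + 14 + 22 + ? → (3,4) = 65 − 64 = 1.

1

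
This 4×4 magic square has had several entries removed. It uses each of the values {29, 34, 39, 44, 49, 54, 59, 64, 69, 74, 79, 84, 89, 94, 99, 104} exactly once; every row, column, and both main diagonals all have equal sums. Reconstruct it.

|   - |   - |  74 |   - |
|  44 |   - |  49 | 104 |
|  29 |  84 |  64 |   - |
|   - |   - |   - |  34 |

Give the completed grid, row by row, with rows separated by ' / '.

The 16 entries sum to 1064, so each line sums to 1064/4 = 266.
Row 2 must total 266; the given cells sum to 197, so (2,2) = 69.
Row 3: 29 + 84 + 64 + ? = 266, so (3,4) = 89.
The remaining cell in column 3 is (4,3) = 266 − 187 = 79.
Column 4 needs 266; the known cells sum to 227, so (1,4) = 39.
Main diagonal must total 266; the given cells sum to 167, so (1,1) = 99.
Using anti-diagonal: 39 + 49 + 84 + ? → (4,1) = 266 − 172 = 94.
Row 1 needs 266; the known cells sum to 212, so (1,2) = 54.
From row 4, 266 − (94 + 79 + 34) gives (4,2) = 59.

99 54 74 39 / 44 69 49 104 / 29 84 64 89 / 94 59 79 34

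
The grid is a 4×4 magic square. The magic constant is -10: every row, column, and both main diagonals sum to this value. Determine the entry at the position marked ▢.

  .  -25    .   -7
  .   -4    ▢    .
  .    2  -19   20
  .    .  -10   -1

11

Using row 3: 2 + (-19) + 20 + ? → (3,1) = -10 − 3 = -13.
Column 2: -25 + (-4) + 2 + ? = -10, so (4,2) = 17.
Column 4 must total -10; the given cells sum to 12, so (2,4) = -22.
Using main diagonal: -4 + (-19) + (-1) + ? → (1,1) = -10 − (-24) = 14.
From row 1, -10 − (14 + (-25) + (-7)) gives (1,3) = 8.
Using row 4: 17 + (-10) + (-1) + ? → (4,1) = -10 − 6 = -16.
Using column 1: 14 + (-13) + (-16) + ? → (2,1) = -10 − (-15) = 5.
Using column 3: 8 + (-19) + (-10) + ? → (2,3) = -10 − (-21) = 11.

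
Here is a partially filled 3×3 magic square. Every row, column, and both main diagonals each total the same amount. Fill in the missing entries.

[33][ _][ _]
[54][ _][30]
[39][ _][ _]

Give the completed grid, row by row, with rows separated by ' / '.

33 48 45 / 54 42 30 / 39 36 51

Column 1 is already complete: 33 + 54 + 39 = 126, so that is the magic constant.
From row 2, 126 − (54 + 30) gives (2,2) = 42.
Main diagonal needs 126; the known cells sum to 75, so (3,3) = 51.
Anti-diagonal needs 126; the known cells sum to 81, so (1,3) = 45.
The remaining cell in row 1 is (1,2) = 126 − 78 = 48.
Using row 3: 39 + 51 + ? → (3,2) = 126 − 90 = 36.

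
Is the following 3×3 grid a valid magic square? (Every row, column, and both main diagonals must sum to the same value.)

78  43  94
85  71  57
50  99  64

No — column 1 sums to 213 but anti-diagonal sums to 215.

Row 1: 78 + 43 + 94 = 215.
Row 2: 85 + 71 + 57 = 213.
Row 3: 50 + 99 + 64 = 213.
Column 1: 78 + 85 + 50 = 213.
Column 2: 43 + 71 + 99 = 213.
Column 3: 94 + 57 + 64 = 215.
Main diagonal: 78 + 71 + 64 = 213.
Anti-diagonal: 94 + 71 + 50 = 215.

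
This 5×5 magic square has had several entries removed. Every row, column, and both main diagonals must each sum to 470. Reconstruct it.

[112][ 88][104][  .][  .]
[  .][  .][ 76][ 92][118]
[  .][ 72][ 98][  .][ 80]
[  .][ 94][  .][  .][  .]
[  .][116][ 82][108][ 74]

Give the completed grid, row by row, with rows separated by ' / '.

112 88 104 70 96 / 84 100 76 92 118 / 106 72 98 114 80 / 78 94 110 86 102 / 90 116 82 108 74

The remaining cell in row 5 is (5,1) = 470 − 380 = 90.
Column 2 must total 470; the given cells sum to 370, so (2,2) = 100.
Column 3 needs 470; the known cells sum to 360, so (4,3) = 110.
Using main diagonal: 112 + 100 + 98 + 74 + ? → (4,4) = 470 − 384 = 86.
Anti-diagonal: 92 + 98 + 94 + 90 + ? = 470, so (1,5) = 96.
The remaining cell in row 1 is (1,4) = 470 − 400 = 70.
Row 2 needs 470; the known cells sum to 386, so (2,1) = 84.
Using column 4: 70 + 92 + 86 + 108 + ? → (3,4) = 470 − 356 = 114.
Column 5 must total 470; the given cells sum to 368, so (4,5) = 102.
Row 3 must total 470; the given cells sum to 364, so (3,1) = 106.
Row 4: 94 + 110 + 86 + 102 + ? = 470, so (4,1) = 78.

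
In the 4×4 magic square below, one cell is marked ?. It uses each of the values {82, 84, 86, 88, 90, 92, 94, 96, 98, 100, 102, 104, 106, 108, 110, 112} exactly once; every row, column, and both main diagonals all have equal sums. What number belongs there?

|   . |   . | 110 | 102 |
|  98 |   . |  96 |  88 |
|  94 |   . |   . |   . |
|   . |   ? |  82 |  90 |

112

The 16 entries sum to 1552, so each line sums to 1552/4 = 388.
Using row 2: 98 + 96 + 88 + ? → (2,2) = 388 − 282 = 106.
Using column 3: 110 + 96 + 82 + ? → (3,3) = 388 − 288 = 100.
Column 4 must total 388; the given cells sum to 280, so (3,4) = 108.
Main diagonal: 106 + 100 + 90 + ? = 388, so (1,1) = 92.
From row 1, 388 − (92 + 110 + 102) gives (1,2) = 84.
From row 3, 388 − (94 + 100 + 108) gives (3,2) = 86.
Column 1 must total 388; the given cells sum to 284, so (4,1) = 104.
Using column 2: 84 + 106 + 86 + ? → (4,2) = 388 − 276 = 112.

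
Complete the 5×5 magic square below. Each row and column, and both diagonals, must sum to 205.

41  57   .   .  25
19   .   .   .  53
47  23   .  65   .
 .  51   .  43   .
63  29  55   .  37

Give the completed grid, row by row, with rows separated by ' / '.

From row 5, 205 − (63 + 29 + 55 + 37) gives (5,4) = 21.
Using column 1: 41 + 19 + 47 + 63 + ? → (4,1) = 205 − 170 = 35.
The remaining cell in column 2 is (2,2) = 205 − 160 = 45.
Main diagonal needs 205; the known cells sum to 166, so (3,3) = 39.
Anti-diagonal needs 205; the known cells sum to 178, so (2,4) = 27.
From row 2, 205 − (19 + 45 + 27 + 53) gives (2,3) = 61.
Row 3 needs 205; the known cells sum to 174, so (3,5) = 31.
Column 4 must total 205; the given cells sum to 156, so (1,4) = 49.
The remaining cell in column 5 is (4,5) = 205 − 146 = 59.
Using row 1: 41 + 57 + 49 + 25 + ? → (1,3) = 205 − 172 = 33.
Using row 4: 35 + 51 + 43 + 59 + ? → (4,3) = 205 − 188 = 17.

41 57 33 49 25 / 19 45 61 27 53 / 47 23 39 65 31 / 35 51 17 43 59 / 63 29 55 21 37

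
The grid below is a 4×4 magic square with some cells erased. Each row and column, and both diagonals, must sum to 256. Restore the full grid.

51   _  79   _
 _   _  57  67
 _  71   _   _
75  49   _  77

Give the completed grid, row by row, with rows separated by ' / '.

51 73 79 53 / 69 63 57 67 / 61 71 65 59 / 75 49 55 77

Using row 4: 75 + 49 + 77 + ? → (4,3) = 256 − 201 = 55.
Column 3 needs 256; the known cells sum to 191, so (3,3) = 65.
Main diagonal needs 256; the known cells sum to 193, so (2,2) = 63.
From anti-diagonal, 256 − (57 + 71 + 75) gives (1,4) = 53.
The remaining cell in row 1 is (1,2) = 256 − 183 = 73.
Row 2: 63 + 57 + 67 + ? = 256, so (2,1) = 69.
Column 1 must total 256; the given cells sum to 195, so (3,1) = 61.
Column 4 must total 256; the given cells sum to 197, so (3,4) = 59.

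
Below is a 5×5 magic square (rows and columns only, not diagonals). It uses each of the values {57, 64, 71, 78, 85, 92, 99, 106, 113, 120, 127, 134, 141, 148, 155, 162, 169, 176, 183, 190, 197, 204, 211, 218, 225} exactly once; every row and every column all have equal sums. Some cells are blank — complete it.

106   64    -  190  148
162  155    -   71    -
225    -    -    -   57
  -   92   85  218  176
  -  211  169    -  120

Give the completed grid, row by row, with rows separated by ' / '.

106 64 197 190 148 / 162 155 113 71 204 / 225 183 141 99 57 / 134 92 85 218 176 / 78 211 169 127 120

The 25 entries sum to 3525, so each line sums to 3525/5 = 705.
Using row 1: 106 + 64 + 190 + 148 + ? → (1,3) = 705 − 508 = 197.
Row 4: 92 + 85 + 218 + 176 + ? = 705, so (4,1) = 134.
From column 1, 705 − (106 + 162 + 225 + 134) gives (5,1) = 78.
Using column 2: 64 + 155 + 92 + 211 + ? → (3,2) = 705 − 522 = 183.
The remaining cell in column 5 is (2,5) = 705 − 501 = 204.
Row 2 needs 705; the known cells sum to 592, so (2,3) = 113.
From row 5, 705 − (78 + 211 + 169 + 120) gives (5,4) = 127.
From column 3, 705 − (197 + 113 + 85 + 169) gives (3,3) = 141.
Column 4 must total 705; the given cells sum to 606, so (3,4) = 99.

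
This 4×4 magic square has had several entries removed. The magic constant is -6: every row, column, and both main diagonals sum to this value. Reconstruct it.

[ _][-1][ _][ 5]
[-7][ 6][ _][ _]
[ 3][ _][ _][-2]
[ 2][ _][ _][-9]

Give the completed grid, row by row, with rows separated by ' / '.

-4 -1 -6 5 / -7 6 -5 0 / 3 -8 1 -2 / 2 -3 4 -9

Using column 1: -7 + 3 + 2 + ? → (1,1) = -6 − (-2) = -4.
Column 4 must total -6; the given cells sum to -6, so (2,4) = 0.
From main diagonal, -6 − (-4 + 6 + (-9)) gives (3,3) = 1.
Row 1: -4 + (-1) + 5 + ? = -6, so (1,3) = -6.
Row 2 must total -6; the given cells sum to -1, so (2,3) = -5.
Row 3 must total -6; the given cells sum to 2, so (3,2) = -8.
Column 2: -1 + 6 + (-8) + ? = -6, so (4,2) = -3.
Using column 3: -6 + (-5) + 1 + ? → (4,3) = -6 − (-10) = 4.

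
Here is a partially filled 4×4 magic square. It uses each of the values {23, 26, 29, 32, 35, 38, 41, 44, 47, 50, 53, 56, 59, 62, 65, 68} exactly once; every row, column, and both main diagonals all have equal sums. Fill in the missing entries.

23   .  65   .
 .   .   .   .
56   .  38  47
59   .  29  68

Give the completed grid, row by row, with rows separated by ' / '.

The 16 entries sum to 728, so each line sums to 728/4 = 182.
The remaining cell in row 3 is (3,2) = 182 − 141 = 41.
From row 4, 182 − (59 + 29 + 68) gives (4,2) = 26.
The remaining cell in column 1 is (2,1) = 182 − 138 = 44.
Column 3 must total 182; the given cells sum to 132, so (2,3) = 50.
Main diagonal must total 182; the given cells sum to 129, so (2,2) = 53.
Anti-diagonal must total 182; the given cells sum to 150, so (1,4) = 32.
Using row 1: 23 + 65 + 32 + ? → (1,2) = 182 − 120 = 62.
Using row 2: 44 + 53 + 50 + ? → (2,4) = 182 − 147 = 35.

23 62 65 32 / 44 53 50 35 / 56 41 38 47 / 59 26 29 68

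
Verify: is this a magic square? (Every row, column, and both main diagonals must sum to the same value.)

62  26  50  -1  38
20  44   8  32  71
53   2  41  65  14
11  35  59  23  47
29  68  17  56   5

Row 1: 62 + 26 + 50 + (-1) + 38 = 175.
Row 2: 20 + 44 + 8 + 32 + 71 = 175.
Row 3: 53 + 2 + 41 + 65 + 14 = 175.
Row 4: 11 + 35 + 59 + 23 + 47 = 175.
Row 5: 29 + 68 + 17 + 56 + 5 = 175.
Column 1: 62 + 20 + 53 + 11 + 29 = 175.
Column 2: 26 + 44 + 2 + 35 + 68 = 175.
Column 3: 50 + 8 + 41 + 59 + 17 = 175.
Column 4: -1 + 32 + 65 + 23 + 56 = 175.
Column 5: 38 + 71 + 14 + 47 + 5 = 175.
Main diagonal: 62 + 44 + 41 + 23 + 5 = 175.
Anti-diagonal: 38 + 32 + 41 + 35 + 29 = 175.
All lines sum to 175.

Yes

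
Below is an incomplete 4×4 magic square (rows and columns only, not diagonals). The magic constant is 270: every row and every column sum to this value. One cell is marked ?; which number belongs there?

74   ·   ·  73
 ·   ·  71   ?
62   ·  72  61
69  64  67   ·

66

Row 3 must total 270; the given cells sum to 195, so (3,2) = 75.
From row 4, 270 − (69 + 64 + 67) gives (4,4) = 70.
From column 1, 270 − (74 + 62 + 69) gives (2,1) = 65.
Using column 3: 71 + 72 + 67 + ? → (1,3) = 270 − 210 = 60.
Column 4 must total 270; the given cells sum to 204, so (2,4) = 66.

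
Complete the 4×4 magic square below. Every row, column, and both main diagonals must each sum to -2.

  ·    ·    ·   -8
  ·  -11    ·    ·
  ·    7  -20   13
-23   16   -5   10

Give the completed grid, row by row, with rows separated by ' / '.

Row 3 needs -2; the known cells sum to 0, so (3,1) = -2.
Column 2 needs -2; the known cells sum to 12, so (1,2) = -14.
Column 4 must total -2; the given cells sum to 15, so (2,4) = -17.
The remaining cell in main diagonal is (1,1) = -2 − (-21) = 19.
Anti-diagonal: -8 + 7 + (-23) + ? = -2, so (2,3) = 22.
Row 1: 19 + (-14) + (-8) + ? = -2, so (1,3) = 1.
Row 2 must total -2; the given cells sum to -6, so (2,1) = 4.

19 -14 1 -8 / 4 -11 22 -17 / -2 7 -20 13 / -23 16 -5 10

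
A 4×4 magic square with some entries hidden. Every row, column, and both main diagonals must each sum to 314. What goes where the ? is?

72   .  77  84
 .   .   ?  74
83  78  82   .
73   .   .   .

79

The remaining cell in row 1 is (1,2) = 314 − 233 = 81.
Using row 3: 83 + 78 + 82 + ? → (3,4) = 314 − 243 = 71.
From column 1, 314 − (72 + 83 + 73) gives (2,1) = 86.
The remaining cell in column 4 is (4,4) = 314 − 229 = 85.
Main diagonal must total 314; the given cells sum to 239, so (2,2) = 75.
From anti-diagonal, 314 − (84 + 78 + 73) gives (2,3) = 79.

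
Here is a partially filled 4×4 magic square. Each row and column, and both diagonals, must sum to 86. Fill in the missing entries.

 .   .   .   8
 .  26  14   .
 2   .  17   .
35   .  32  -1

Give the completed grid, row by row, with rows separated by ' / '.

44 11 23 8 / 5 26 14 41 / 2 29 17 38 / 35 20 32 -1

Row 4 must total 86; the given cells sum to 66, so (4,2) = 20.
From column 3, 86 − (14 + 17 + 32) gives (1,3) = 23.
Using main diagonal: 26 + 17 + (-1) + ? → (1,1) = 86 − 42 = 44.
Anti-diagonal: 8 + 14 + 35 + ? = 86, so (3,2) = 29.
Row 1 must total 86; the given cells sum to 75, so (1,2) = 11.
From row 3, 86 − (2 + 29 + 17) gives (3,4) = 38.
Column 1 needs 86; the known cells sum to 81, so (2,1) = 5.
Using column 4: 8 + 38 + (-1) + ? → (2,4) = 86 − 45 = 41.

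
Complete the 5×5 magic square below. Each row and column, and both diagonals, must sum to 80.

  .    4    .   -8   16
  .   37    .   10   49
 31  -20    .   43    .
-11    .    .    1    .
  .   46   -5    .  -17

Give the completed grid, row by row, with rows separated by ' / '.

40 4 28 -8 16 / -2 37 -14 10 49 / 31 -20 19 43 7 / -11 13 52 1 25 / 22 46 -5 34 -17

Column 2 needs 80; the known cells sum to 67, so (4,2) = 13.
Column 4 must total 80; the given cells sum to 46, so (5,4) = 34.
From row 5, 80 − (46 + (-5) + 34 + (-17)) gives (5,1) = 22.
From anti-diagonal, 80 − (16 + 10 + 13 + 22) gives (3,3) = 19.
Row 3 must total 80; the given cells sum to 73, so (3,5) = 7.
The remaining cell in column 5 is (4,5) = 80 − 55 = 25.
Main diagonal must total 80; the given cells sum to 40, so (1,1) = 40.
The remaining cell in row 1 is (1,3) = 80 − 52 = 28.
Row 4 needs 80; the known cells sum to 28, so (4,3) = 52.
Using column 1: 40 + 31 + (-11) + 22 + ? → (2,1) = 80 − 82 = -2.
Column 3: 28 + 19 + 52 + (-5) + ? = 80, so (2,3) = -14.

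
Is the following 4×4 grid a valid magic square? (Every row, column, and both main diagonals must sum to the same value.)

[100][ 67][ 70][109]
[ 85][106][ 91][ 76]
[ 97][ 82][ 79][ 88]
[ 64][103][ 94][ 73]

Row 1: 100 + 67 + 70 + 109 = 346.
Row 2: 85 + 106 + 91 + 76 = 358.
Row 3: 97 + 82 + 79 + 88 = 346.
Row 4: 64 + 103 + 94 + 73 = 334.
Column 1: 100 + 85 + 97 + 64 = 346.
Column 2: 67 + 106 + 82 + 103 = 358.
Column 3: 70 + 91 + 79 + 94 = 334.
Column 4: 109 + 76 + 88 + 73 = 346.
Main diagonal: 100 + 106 + 79 + 73 = 358.
Anti-diagonal: 109 + 91 + 82 + 64 = 346.

No — row 4 sums to 334 but row 3 sums to 346.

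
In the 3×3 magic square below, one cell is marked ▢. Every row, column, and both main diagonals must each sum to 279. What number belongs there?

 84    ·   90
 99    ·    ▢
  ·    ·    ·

Row 1 must total 279; the given cells sum to 174, so (1,2) = 105.
Column 1 must total 279; the given cells sum to 183, so (3,1) = 96.
Anti-diagonal must total 279; the given cells sum to 186, so (2,2) = 93.
Using row 2: 99 + 93 + ? → (2,3) = 279 − 192 = 87.

87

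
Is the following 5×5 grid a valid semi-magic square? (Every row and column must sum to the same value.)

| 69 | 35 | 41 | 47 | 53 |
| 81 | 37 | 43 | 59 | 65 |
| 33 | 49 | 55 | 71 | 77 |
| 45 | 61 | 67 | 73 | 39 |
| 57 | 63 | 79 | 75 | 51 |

No — column 2 sums to 245 but column 4 sums to 325.

Row 1: 69 + 35 + 41 + 47 + 53 = 245.
Row 2: 81 + 37 + 43 + 59 + 65 = 285.
Row 3: 33 + 49 + 55 + 71 + 77 = 285.
Row 4: 45 + 61 + 67 + 73 + 39 = 285.
Row 5: 57 + 63 + 79 + 75 + 51 = 325.
Column 1: 69 + 81 + 33 + 45 + 57 = 285.
Column 2: 35 + 37 + 49 + 61 + 63 = 245.
Column 3: 41 + 43 + 55 + 67 + 79 = 285.
Column 4: 47 + 59 + 71 + 73 + 75 = 325.
Column 5: 53 + 65 + 77 + 39 + 51 = 285.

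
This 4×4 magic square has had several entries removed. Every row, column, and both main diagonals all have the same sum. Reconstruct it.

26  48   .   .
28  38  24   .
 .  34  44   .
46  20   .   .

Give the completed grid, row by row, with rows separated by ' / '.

26 48 30 36 / 28 38 24 50 / 40 34 44 22 / 46 20 42 32

Column 2 is already complete: 48 + 38 + 34 + 20 = 140, so that is the magic constant.
Row 2 needs 140; the known cells sum to 90, so (2,4) = 50.
Column 1 needs 140; the known cells sum to 100, so (3,1) = 40.
Main diagonal needs 140; the known cells sum to 108, so (4,4) = 32.
From anti-diagonal, 140 − (24 + 34 + 46) gives (1,4) = 36.
Using row 1: 26 + 48 + 36 + ? → (1,3) = 140 − 110 = 30.
The remaining cell in row 3 is (3,4) = 140 − 118 = 22.
Row 4 must total 140; the given cells sum to 98, so (4,3) = 42.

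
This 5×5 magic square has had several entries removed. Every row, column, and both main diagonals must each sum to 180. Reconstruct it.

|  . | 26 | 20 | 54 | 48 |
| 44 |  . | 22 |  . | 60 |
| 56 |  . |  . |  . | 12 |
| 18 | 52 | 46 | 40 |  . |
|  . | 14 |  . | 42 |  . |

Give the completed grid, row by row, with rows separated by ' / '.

32 26 20 54 48 / 44 38 22 16 60 / 56 50 34 28 12 / 18 52 46 40 24 / 30 14 58 42 36

Row 1 needs 180; the known cells sum to 148, so (1,1) = 32.
Row 4 needs 180; the known cells sum to 156, so (4,5) = 24.
Using column 1: 32 + 44 + 56 + 18 + ? → (5,1) = 180 − 150 = 30.
Column 5: 48 + 60 + 12 + 24 + ? = 180, so (5,5) = 36.
From row 5, 180 − (30 + 14 + 42 + 36) gives (5,3) = 58.
Using column 3: 20 + 22 + 46 + 58 + ? → (3,3) = 180 − 146 = 34.
Main diagonal must total 180; the given cells sum to 142, so (2,2) = 38.
Anti-diagonal: 48 + 34 + 52 + 30 + ? = 180, so (2,4) = 16.
Column 2 needs 180; the known cells sum to 130, so (3,2) = 50.
Using column 4: 54 + 16 + 40 + 42 + ? → (3,4) = 180 − 152 = 28.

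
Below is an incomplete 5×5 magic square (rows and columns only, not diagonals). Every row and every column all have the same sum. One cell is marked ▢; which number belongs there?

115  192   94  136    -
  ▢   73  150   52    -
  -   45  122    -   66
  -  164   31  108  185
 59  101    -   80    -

171

Column 2 is complete and sums to 575; that is the magic constant.
Row 1 needs 575; the known cells sum to 537, so (1,5) = 38.
Row 4 needs 575; the known cells sum to 488, so (4,1) = 87.
Column 3 needs 575; the known cells sum to 397, so (5,3) = 178.
Column 4: 136 + 52 + 108 + 80 + ? = 575, so (3,4) = 199.
Row 3 needs 575; the known cells sum to 432, so (3,1) = 143.
Row 5 needs 575; the known cells sum to 418, so (5,5) = 157.
Column 1 needs 575; the known cells sum to 404, so (2,1) = 171.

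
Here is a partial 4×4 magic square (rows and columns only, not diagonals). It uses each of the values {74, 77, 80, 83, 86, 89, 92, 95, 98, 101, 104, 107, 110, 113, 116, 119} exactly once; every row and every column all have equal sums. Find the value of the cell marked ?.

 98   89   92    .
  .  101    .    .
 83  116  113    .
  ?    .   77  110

119

The 16 entries sum to 1544, so each line sums to 1544/4 = 386.
Row 1 needs 386; the known cells sum to 279, so (1,4) = 107.
Row 3 must total 386; the given cells sum to 312, so (3,4) = 74.
Column 2 needs 386; the known cells sum to 306, so (4,2) = 80.
Column 3: 92 + 113 + 77 + ? = 386, so (2,3) = 104.
Column 4 must total 386; the given cells sum to 291, so (2,4) = 95.
From row 2, 386 − (101 + 104 + 95) gives (2,1) = 86.
Row 4 needs 386; the known cells sum to 267, so (4,1) = 119.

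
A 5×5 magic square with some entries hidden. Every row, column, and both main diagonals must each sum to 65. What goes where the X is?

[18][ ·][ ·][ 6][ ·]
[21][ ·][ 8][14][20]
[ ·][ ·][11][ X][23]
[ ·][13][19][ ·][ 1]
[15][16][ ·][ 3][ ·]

Row 2 must total 65; the given cells sum to 63, so (2,2) = 2.
Anti-diagonal must total 65; the given cells sum to 53, so (1,5) = 12.
The remaining cell in column 5 is (5,5) = 65 − 56 = 9.
From main diagonal, 65 − (18 + 2 + 11 + 9) gives (4,4) = 25.
From row 4, 65 − (13 + 19 + 25 + 1) gives (4,1) = 7.
Row 5 needs 65; the known cells sum to 43, so (5,3) = 22.
Column 1 must total 65; the given cells sum to 61, so (3,1) = 4.
Column 3: 8 + 11 + 19 + 22 + ? = 65, so (1,3) = 5.
Column 4 needs 65; the known cells sum to 48, so (3,4) = 17.

17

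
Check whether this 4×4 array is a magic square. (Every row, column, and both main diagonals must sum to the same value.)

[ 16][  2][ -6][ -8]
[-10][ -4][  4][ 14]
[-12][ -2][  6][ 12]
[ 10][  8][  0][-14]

Yes

Row 1: 16 + 2 + (-6) + (-8) = 4.
Row 2: -10 + (-4) + 4 + 14 = 4.
Row 3: -12 + (-2) + 6 + 12 = 4.
Row 4: 10 + 8 + 0 + (-14) = 4.
Column 1: 16 + (-10) + (-12) + 10 = 4.
Column 2: 2 + (-4) + (-2) + 8 = 4.
Column 3: -6 + 4 + 6 + 0 = 4.
Column 4: -8 + 14 + 12 + (-14) = 4.
Main diagonal: 16 + (-4) + 6 + (-14) = 4.
Anti-diagonal: -8 + 4 + (-2) + 10 = 4.
All lines sum to 4.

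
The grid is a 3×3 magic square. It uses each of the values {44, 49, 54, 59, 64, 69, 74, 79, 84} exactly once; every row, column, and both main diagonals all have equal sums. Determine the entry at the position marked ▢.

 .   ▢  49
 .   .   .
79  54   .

The 9 entries sum to 576, so each line sums to 576/3 = 192.
Row 3 needs 192; the known cells sum to 133, so (3,3) = 59.
Column 3 must total 192; the given cells sum to 108, so (2,3) = 84.
From anti-diagonal, 192 − (49 + 79) gives (2,2) = 64.
Row 2 needs 192; the known cells sum to 148, so (2,1) = 44.
Using column 1: 44 + 79 + ? → (1,1) = 192 − 123 = 69.
Using column 2: 64 + 54 + ? → (1,2) = 192 − 118 = 74.

74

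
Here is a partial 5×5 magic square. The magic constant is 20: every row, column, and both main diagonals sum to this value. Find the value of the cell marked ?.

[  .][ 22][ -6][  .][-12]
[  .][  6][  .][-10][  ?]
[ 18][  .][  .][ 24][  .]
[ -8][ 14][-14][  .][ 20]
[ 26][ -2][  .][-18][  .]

Row 4 needs 20; the known cells sum to 12, so (4,4) = 8.
Column 2: 22 + 6 + 14 + (-2) + ? = 20, so (3,2) = -20.
The remaining cell in column 4 is (1,4) = 20 − 4 = 16.
The remaining cell in anti-diagonal is (3,3) = 20 − 18 = 2.
Using row 1: 22 + (-6) + 16 + (-12) + ? → (1,1) = 20 − 20 = 0.
Row 3: 18 + (-20) + 2 + 24 + ? = 20, so (3,5) = -4.
Column 1 needs 20; the known cells sum to 36, so (2,1) = -16.
The remaining cell in main diagonal is (5,5) = 20 − 16 = 4.
From row 5, 20 − (26 + (-2) + (-18) + 4) gives (5,3) = 10.
Using column 3: -6 + 2 + (-14) + 10 + ? → (2,3) = 20 − (-8) = 28.
The remaining cell in column 5 is (2,5) = 20 − 8 = 12.

12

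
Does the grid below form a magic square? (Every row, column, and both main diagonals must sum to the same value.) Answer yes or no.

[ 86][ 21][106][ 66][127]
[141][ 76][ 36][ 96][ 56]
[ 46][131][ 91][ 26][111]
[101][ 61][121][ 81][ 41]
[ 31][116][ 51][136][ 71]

Row 1: 86 + 21 + 106 + 66 + 127 = 406.
Row 2: 141 + 76 + 36 + 96 + 56 = 405.
Row 3: 46 + 131 + 91 + 26 + 111 = 405.
Row 4: 101 + 61 + 121 + 81 + 41 = 405.
Row 5: 31 + 116 + 51 + 136 + 71 = 405.
Column 1: 86 + 141 + 46 + 101 + 31 = 405.
Column 2: 21 + 76 + 131 + 61 + 116 = 405.
Column 3: 106 + 36 + 91 + 121 + 51 = 405.
Column 4: 66 + 96 + 26 + 81 + 136 = 405.
Column 5: 127 + 56 + 111 + 41 + 71 = 406.
Main diagonal: 86 + 76 + 91 + 81 + 71 = 405.
Anti-diagonal: 127 + 96 + 91 + 61 + 31 = 406.

No — column 5 sums to 406 but row 2 sums to 405.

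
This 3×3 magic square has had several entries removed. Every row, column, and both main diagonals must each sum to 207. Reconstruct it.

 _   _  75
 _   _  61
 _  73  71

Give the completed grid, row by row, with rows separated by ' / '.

67 65 75 / 77 69 61 / 63 73 71

From row 3, 207 − (73 + 71) gives (3,1) = 63.
Anti-diagonal must total 207; the given cells sum to 138, so (2,2) = 69.
Row 2 must total 207; the given cells sum to 130, so (2,1) = 77.
The remaining cell in column 1 is (1,1) = 207 − 140 = 67.
From column 2, 207 − (69 + 73) gives (1,2) = 65.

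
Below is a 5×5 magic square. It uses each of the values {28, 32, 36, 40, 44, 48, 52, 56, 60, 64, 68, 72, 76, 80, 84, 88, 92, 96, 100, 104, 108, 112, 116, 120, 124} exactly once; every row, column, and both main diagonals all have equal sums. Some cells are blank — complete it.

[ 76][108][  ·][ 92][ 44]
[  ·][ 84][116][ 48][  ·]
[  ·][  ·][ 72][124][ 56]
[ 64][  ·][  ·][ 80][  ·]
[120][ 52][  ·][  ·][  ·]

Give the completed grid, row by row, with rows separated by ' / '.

The 25 entries sum to 1900, so each line sums to 1900/5 = 380.
Row 1 needs 380; the known cells sum to 320, so (1,3) = 60.
The remaining cell in column 4 is (5,4) = 380 − 344 = 36.
The remaining cell in main diagonal is (5,5) = 380 − 312 = 68.
Using anti-diagonal: 44 + 48 + 72 + 120 + ? → (4,2) = 380 − 284 = 96.
Row 5 must total 380; the given cells sum to 276, so (5,3) = 104.
Using column 2: 108 + 84 + 96 + 52 + ? → (3,2) = 380 − 340 = 40.
Column 3 must total 380; the given cells sum to 352, so (4,3) = 28.
The remaining cell in row 3 is (3,1) = 380 − 292 = 88.
Row 4 needs 380; the known cells sum to 268, so (4,5) = 112.
The remaining cell in column 1 is (2,1) = 380 − 348 = 32.
Using column 5: 44 + 56 + 112 + 68 + ? → (2,5) = 380 − 280 = 100.

76 108 60 92 44 / 32 84 116 48 100 / 88 40 72 124 56 / 64 96 28 80 112 / 120 52 104 36 68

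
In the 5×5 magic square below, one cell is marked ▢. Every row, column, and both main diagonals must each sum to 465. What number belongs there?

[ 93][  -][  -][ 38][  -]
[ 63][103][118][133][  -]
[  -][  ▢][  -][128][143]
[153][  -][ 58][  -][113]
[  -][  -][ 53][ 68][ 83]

73

The remaining cell in row 2 is (2,5) = 465 − 417 = 48.
The remaining cell in column 4 is (4,4) = 465 − 367 = 98.
Using column 5: 48 + 143 + 113 + 83 + ? → (1,5) = 465 − 387 = 78.
The remaining cell in main diagonal is (3,3) = 465 − 377 = 88.
The remaining cell in row 4 is (4,2) = 465 − 422 = 43.
Column 3 must total 465; the given cells sum to 317, so (1,3) = 148.
Anti-diagonal: 78 + 133 + 88 + 43 + ? = 465, so (5,1) = 123.
Row 1 must total 465; the given cells sum to 357, so (1,2) = 108.
The remaining cell in row 5 is (5,2) = 465 − 327 = 138.
From column 1, 465 − (93 + 63 + 153 + 123) gives (3,1) = 33.
Column 2 needs 465; the known cells sum to 392, so (3,2) = 73.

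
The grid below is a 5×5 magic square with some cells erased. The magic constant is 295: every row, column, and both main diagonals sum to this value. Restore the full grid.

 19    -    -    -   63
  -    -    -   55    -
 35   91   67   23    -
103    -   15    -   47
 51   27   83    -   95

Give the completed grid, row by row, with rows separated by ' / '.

19 75 31 107 63 / 87 43 99 55 11 / 35 91 67 23 79 / 103 59 15 71 47 / 51 27 83 39 95

Using row 3: 35 + 91 + 67 + 23 + ? → (3,5) = 295 − 216 = 79.
Using row 5: 51 + 27 + 83 + 95 + ? → (5,4) = 295 − 256 = 39.
Column 1: 19 + 35 + 103 + 51 + ? = 295, so (2,1) = 87.
Column 5: 63 + 79 + 47 + 95 + ? = 295, so (2,5) = 11.
Anti-diagonal needs 295; the known cells sum to 236, so (4,2) = 59.
Using row 4: 103 + 59 + 15 + 47 + ? → (4,4) = 295 − 224 = 71.
Column 4 must total 295; the given cells sum to 188, so (1,4) = 107.
Using main diagonal: 19 + 67 + 71 + 95 + ? → (2,2) = 295 − 252 = 43.
From row 2, 295 − (87 + 43 + 55 + 11) gives (2,3) = 99.
Column 2: 43 + 91 + 59 + 27 + ? = 295, so (1,2) = 75.
Column 3 needs 295; the known cells sum to 264, so (1,3) = 31.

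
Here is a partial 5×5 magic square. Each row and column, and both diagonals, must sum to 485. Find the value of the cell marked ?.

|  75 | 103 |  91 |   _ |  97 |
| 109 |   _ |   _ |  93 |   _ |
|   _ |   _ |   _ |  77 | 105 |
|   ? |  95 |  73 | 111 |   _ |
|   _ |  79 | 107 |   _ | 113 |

117

From row 1, 485 − (75 + 103 + 91 + 97) gives (1,4) = 119.
Column 4: 119 + 93 + 77 + 111 + ? = 485, so (5,4) = 85.
Row 5 must total 485; the given cells sum to 384, so (5,1) = 101.
The remaining cell in anti-diagonal is (3,3) = 485 − 386 = 99.
Column 3: 91 + 99 + 73 + 107 + ? = 485, so (2,3) = 115.
From main diagonal, 485 − (75 + 99 + 111 + 113) gives (2,2) = 87.
Row 2 must total 485; the given cells sum to 404, so (2,5) = 81.
Using column 2: 103 + 87 + 95 + 79 + ? → (3,2) = 485 − 364 = 121.
Using column 5: 97 + 81 + 105 + 113 + ? → (4,5) = 485 − 396 = 89.
The remaining cell in row 3 is (3,1) = 485 − 402 = 83.
Row 4: 95 + 73 + 111 + 89 + ? = 485, so (4,1) = 117.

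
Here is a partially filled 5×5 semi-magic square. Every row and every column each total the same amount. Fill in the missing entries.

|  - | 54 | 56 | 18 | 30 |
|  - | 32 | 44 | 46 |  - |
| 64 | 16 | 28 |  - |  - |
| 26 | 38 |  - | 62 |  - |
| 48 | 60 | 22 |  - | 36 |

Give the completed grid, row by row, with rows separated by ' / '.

42 54 56 18 30 / 20 32 44 46 58 / 64 16 28 40 52 / 26 38 50 62 24 / 48 60 22 34 36

Column 2 is already complete: 54 + 32 + 16 + 38 + 60 = 200, so that is the magic constant.
From row 1, 200 − (54 + 56 + 18 + 30) gives (1,1) = 42.
Row 5: 48 + 60 + 22 + 36 + ? = 200, so (5,4) = 34.
From column 1, 200 − (42 + 64 + 26 + 48) gives (2,1) = 20.
Column 3 needs 200; the known cells sum to 150, so (4,3) = 50.
Column 4 must total 200; the given cells sum to 160, so (3,4) = 40.
Row 2 must total 200; the given cells sum to 142, so (2,5) = 58.
The remaining cell in row 3 is (3,5) = 200 − 148 = 52.
Using row 4: 26 + 38 + 50 + 62 + ? → (4,5) = 200 − 176 = 24.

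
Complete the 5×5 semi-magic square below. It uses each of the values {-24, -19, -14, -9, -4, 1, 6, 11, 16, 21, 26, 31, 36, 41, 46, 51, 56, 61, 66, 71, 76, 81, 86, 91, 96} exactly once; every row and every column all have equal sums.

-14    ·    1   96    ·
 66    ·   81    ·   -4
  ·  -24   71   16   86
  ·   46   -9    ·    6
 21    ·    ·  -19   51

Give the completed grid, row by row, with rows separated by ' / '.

The 25 entries sum to 900, so each line sums to 900/5 = 180.
Row 3 needs 180; the known cells sum to 149, so (3,1) = 31.
Column 1 must total 180; the given cells sum to 104, so (4,1) = 76.
Column 3: 1 + 81 + 71 + (-9) + ? = 180, so (5,3) = 36.
From column 5, 180 − (-4 + 86 + 6 + 51) gives (1,5) = 41.
From row 1, 180 − (-14 + 1 + 96 + 41) gives (1,2) = 56.
Using row 4: 76 + 46 + (-9) + 6 + ? → (4,4) = 180 − 119 = 61.
From row 5, 180 − (21 + 36 + (-19) + 51) gives (5,2) = 91.
Using column 2: 56 + (-24) + 46 + 91 + ? → (2,2) = 180 − 169 = 11.
Using column 4: 96 + 16 + 61 + (-19) + ? → (2,4) = 180 − 154 = 26.

-14 56 1 96 41 / 66 11 81 26 -4 / 31 -24 71 16 86 / 76 46 -9 61 6 / 21 91 36 -19 51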